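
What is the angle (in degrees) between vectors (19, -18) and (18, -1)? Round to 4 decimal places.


dot = 19*18 + -18*-1 = 360
|u| = 26.1725, |v| = 18.0278
cos(angle) = 0.763
angle = 40.272 degrees

40.272 degrees


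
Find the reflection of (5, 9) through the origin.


Reflection through origin: (x, y) -> (-x, -y)
(5, 9) -> (-5, -9)

(-5, -9)


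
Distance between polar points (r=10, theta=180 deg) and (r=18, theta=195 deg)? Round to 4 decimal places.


d = sqrt(r1^2 + r2^2 - 2*r1*r2*cos(t2-t1))
d = sqrt(10^2 + 18^2 - 2*10*18*cos(195-180)) = 8.7331

8.7331


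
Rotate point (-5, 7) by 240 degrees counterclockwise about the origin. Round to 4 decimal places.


x' = -5*cos(240) - 7*sin(240) = 8.5622
y' = -5*sin(240) + 7*cos(240) = 0.8301

(8.5622, 0.8301)


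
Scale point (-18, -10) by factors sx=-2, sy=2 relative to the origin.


Scaling: (x*sx, y*sy) = (-18*-2, -10*2) = (36, -20)

(36, -20)


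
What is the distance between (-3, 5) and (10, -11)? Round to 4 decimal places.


d = sqrt((10--3)^2 + (-11-5)^2) = 20.6155

20.6155


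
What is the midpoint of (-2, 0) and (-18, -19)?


Midpoint = ((-2+-18)/2, (0+-19)/2) = (-10, -9.5)

(-10, -9.5)


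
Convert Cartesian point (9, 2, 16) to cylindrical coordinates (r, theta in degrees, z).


r = sqrt(9^2 + 2^2) = 9.2195
theta = atan2(2, 9) = 12.5288 deg
z = 16

r = 9.2195, theta = 12.5288 deg, z = 16


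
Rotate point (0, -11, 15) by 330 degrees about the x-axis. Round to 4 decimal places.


x' = 0
y' = -11*cos(330) - 15*sin(330) = -2.0263
z' = -11*sin(330) + 15*cos(330) = 18.4904

(0, -2.0263, 18.4904)


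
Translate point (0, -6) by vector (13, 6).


Translation: (x+dx, y+dy) = (0+13, -6+6) = (13, 0)

(13, 0)


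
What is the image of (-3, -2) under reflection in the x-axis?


Reflection across x-axis: (x, y) -> (x, -y)
(-3, -2) -> (-3, 2)

(-3, 2)


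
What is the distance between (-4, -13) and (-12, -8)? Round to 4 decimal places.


d = sqrt((-12--4)^2 + (-8--13)^2) = 9.434

9.434


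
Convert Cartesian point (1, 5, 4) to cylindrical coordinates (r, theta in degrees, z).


r = sqrt(1^2 + 5^2) = 5.099
theta = atan2(5, 1) = 78.6901 deg
z = 4

r = 5.099, theta = 78.6901 deg, z = 4


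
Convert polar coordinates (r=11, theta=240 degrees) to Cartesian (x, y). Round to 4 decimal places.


x = 11 * cos(240) = -5.5
y = 11 * sin(240) = -9.5263

(-5.5, -9.5263)


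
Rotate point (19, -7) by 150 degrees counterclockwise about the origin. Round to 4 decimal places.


x' = 19*cos(150) - -7*sin(150) = -12.9545
y' = 19*sin(150) + -7*cos(150) = 15.5622

(-12.9545, 15.5622)


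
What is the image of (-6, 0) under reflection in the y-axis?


Reflection across y-axis: (x, y) -> (-x, y)
(-6, 0) -> (6, 0)

(6, 0)


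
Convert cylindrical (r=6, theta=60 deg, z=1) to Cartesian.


x = 6 * cos(60) = 3
y = 6 * sin(60) = 5.1962
z = 1

(3, 5.1962, 1)


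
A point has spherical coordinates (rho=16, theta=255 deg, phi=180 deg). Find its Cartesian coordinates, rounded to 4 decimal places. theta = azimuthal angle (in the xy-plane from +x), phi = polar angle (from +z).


x = 16 * sin(180) * cos(255) = 0
y = 16 * sin(180) * sin(255) = 0
z = 16 * cos(180) = -16

(0, 0, -16)


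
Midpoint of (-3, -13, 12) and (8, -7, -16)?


Midpoint = ((-3+8)/2, (-13+-7)/2, (12+-16)/2) = (2.5, -10, -2)

(2.5, -10, -2)


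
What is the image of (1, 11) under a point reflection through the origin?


Reflection through origin: (x, y) -> (-x, -y)
(1, 11) -> (-1, -11)

(-1, -11)


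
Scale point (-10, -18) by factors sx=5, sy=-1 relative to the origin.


Scaling: (x*sx, y*sy) = (-10*5, -18*-1) = (-50, 18)

(-50, 18)


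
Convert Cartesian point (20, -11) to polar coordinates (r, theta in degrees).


r = sqrt(20^2 + (-11)^2) = 22.8254
theta = atan2(-11, 20) = 331.1892 degrees

r = 22.8254, theta = 331.1892 degrees


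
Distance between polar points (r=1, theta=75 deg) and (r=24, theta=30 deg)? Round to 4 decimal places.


d = sqrt(r1^2 + r2^2 - 2*r1*r2*cos(t2-t1))
d = sqrt(1^2 + 24^2 - 2*1*24*cos(30-75)) = 23.3036

23.3036


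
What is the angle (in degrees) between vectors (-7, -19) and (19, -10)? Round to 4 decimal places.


dot = -7*19 + -19*-10 = 57
|u| = 20.2485, |v| = 21.4709
cos(angle) = 0.1311
angle = 82.4663 degrees

82.4663 degrees


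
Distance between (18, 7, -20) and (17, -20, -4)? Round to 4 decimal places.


d = sqrt((17-18)^2 + (-20-7)^2 + (-4--20)^2) = 31.4006

31.4006


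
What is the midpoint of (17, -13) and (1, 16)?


Midpoint = ((17+1)/2, (-13+16)/2) = (9, 1.5)

(9, 1.5)


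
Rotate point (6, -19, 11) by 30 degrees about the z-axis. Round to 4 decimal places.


x' = 6*cos(30) - -19*sin(30) = 14.6962
y' = 6*sin(30) + -19*cos(30) = -13.4545
z' = 11

(14.6962, -13.4545, 11)


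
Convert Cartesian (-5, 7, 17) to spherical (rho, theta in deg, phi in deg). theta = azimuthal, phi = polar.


rho = sqrt((-5)^2 + 7^2 + 17^2) = 19.0526
theta = atan2(7, -5) = 125.5377 deg
phi = acos(17/19.0526) = 26.8403 deg

rho = 19.0526, theta = 125.5377 deg, phi = 26.8403 deg


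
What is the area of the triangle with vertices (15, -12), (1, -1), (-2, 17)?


Area = |x1(y2-y3) + x2(y3-y1) + x3(y1-y2)| / 2
= |15*(-1-17) + 1*(17--12) + -2*(-12--1)| / 2
= 109.5

109.5


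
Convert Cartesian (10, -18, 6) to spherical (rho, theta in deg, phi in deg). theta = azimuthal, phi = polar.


rho = sqrt(10^2 + (-18)^2 + 6^2) = 21.4476
theta = atan2(-18, 10) = 299.0546 deg
phi = acos(6/21.4476) = 73.7546 deg

rho = 21.4476, theta = 299.0546 deg, phi = 73.7546 deg


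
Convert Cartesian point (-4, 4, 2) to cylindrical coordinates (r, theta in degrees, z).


r = sqrt((-4)^2 + 4^2) = 5.6569
theta = atan2(4, -4) = 135 deg
z = 2

r = 5.6569, theta = 135 deg, z = 2


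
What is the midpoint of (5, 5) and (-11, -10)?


Midpoint = ((5+-11)/2, (5+-10)/2) = (-3, -2.5)

(-3, -2.5)


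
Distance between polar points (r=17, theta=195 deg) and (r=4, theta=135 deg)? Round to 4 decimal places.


d = sqrt(r1^2 + r2^2 - 2*r1*r2*cos(t2-t1))
d = sqrt(17^2 + 4^2 - 2*17*4*cos(135-195)) = 15.3948

15.3948


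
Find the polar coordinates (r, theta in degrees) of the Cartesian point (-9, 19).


r = sqrt((-9)^2 + 19^2) = 21.0238
theta = atan2(19, -9) = 115.3462 degrees

r = 21.0238, theta = 115.3462 degrees


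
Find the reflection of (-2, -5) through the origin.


Reflection through origin: (x, y) -> (-x, -y)
(-2, -5) -> (2, 5)

(2, 5)


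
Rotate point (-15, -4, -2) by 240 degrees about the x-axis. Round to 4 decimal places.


x' = -15
y' = -4*cos(240) - -2*sin(240) = 0.2679
z' = -4*sin(240) + -2*cos(240) = 4.4641

(-15, 0.2679, 4.4641)


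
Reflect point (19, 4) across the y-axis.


Reflection across y-axis: (x, y) -> (-x, y)
(19, 4) -> (-19, 4)

(-19, 4)


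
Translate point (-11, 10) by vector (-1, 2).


Translation: (x+dx, y+dy) = (-11+-1, 10+2) = (-12, 12)

(-12, 12)


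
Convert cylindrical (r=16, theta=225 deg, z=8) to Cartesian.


x = 16 * cos(225) = -11.3137
y = 16 * sin(225) = -11.3137
z = 8

(-11.3137, -11.3137, 8)


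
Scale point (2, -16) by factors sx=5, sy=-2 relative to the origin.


Scaling: (x*sx, y*sy) = (2*5, -16*-2) = (10, 32)

(10, 32)


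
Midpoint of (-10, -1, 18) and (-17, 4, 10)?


Midpoint = ((-10+-17)/2, (-1+4)/2, (18+10)/2) = (-13.5, 1.5, 14)

(-13.5, 1.5, 14)


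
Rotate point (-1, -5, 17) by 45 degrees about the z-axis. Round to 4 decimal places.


x' = -1*cos(45) - -5*sin(45) = 2.8284
y' = -1*sin(45) + -5*cos(45) = -4.2426
z' = 17

(2.8284, -4.2426, 17)


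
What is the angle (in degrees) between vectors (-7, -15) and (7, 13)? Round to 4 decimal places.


dot = -7*7 + -15*13 = -244
|u| = 16.5529, |v| = 14.7648
cos(angle) = -0.9984
angle = 176.7161 degrees

176.7161 degrees


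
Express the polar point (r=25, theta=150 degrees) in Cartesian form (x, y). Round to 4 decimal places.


x = 25 * cos(150) = -21.6506
y = 25 * sin(150) = 12.5

(-21.6506, 12.5)


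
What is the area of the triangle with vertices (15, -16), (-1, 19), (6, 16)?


Area = |x1(y2-y3) + x2(y3-y1) + x3(y1-y2)| / 2
= |15*(19-16) + -1*(16--16) + 6*(-16-19)| / 2
= 98.5

98.5


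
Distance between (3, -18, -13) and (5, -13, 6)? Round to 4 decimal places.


d = sqrt((5-3)^2 + (-13--18)^2 + (6--13)^2) = 19.7484

19.7484


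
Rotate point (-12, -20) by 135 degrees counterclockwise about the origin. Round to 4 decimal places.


x' = -12*cos(135) - -20*sin(135) = 22.6274
y' = -12*sin(135) + -20*cos(135) = 5.6569

(22.6274, 5.6569)


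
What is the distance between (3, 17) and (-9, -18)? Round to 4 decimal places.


d = sqrt((-9-3)^2 + (-18-17)^2) = 37

37


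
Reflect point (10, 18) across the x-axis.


Reflection across x-axis: (x, y) -> (x, -y)
(10, 18) -> (10, -18)

(10, -18)


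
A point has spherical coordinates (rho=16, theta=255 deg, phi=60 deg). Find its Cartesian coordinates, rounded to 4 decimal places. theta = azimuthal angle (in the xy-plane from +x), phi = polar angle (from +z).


x = 16 * sin(60) * cos(255) = -3.5863
y = 16 * sin(60) * sin(255) = -13.3843
z = 16 * cos(60) = 8

(-3.5863, -13.3843, 8)


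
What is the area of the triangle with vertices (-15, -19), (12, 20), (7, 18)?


Area = |x1(y2-y3) + x2(y3-y1) + x3(y1-y2)| / 2
= |-15*(20-18) + 12*(18--19) + 7*(-19-20)| / 2
= 70.5

70.5


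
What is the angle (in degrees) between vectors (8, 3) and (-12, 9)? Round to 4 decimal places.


dot = 8*-12 + 3*9 = -69
|u| = 8.544, |v| = 15
cos(angle) = -0.5384
angle = 122.5741 degrees

122.5741 degrees


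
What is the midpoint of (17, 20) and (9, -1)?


Midpoint = ((17+9)/2, (20+-1)/2) = (13, 9.5)

(13, 9.5)


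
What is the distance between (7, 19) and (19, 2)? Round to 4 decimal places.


d = sqrt((19-7)^2 + (2-19)^2) = 20.8087

20.8087


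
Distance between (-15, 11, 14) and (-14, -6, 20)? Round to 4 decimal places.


d = sqrt((-14--15)^2 + (-6-11)^2 + (20-14)^2) = 18.0555

18.0555


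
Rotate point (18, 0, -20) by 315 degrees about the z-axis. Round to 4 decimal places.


x' = 18*cos(315) - 0*sin(315) = 12.7279
y' = 18*sin(315) + 0*cos(315) = -12.7279
z' = -20

(12.7279, -12.7279, -20)


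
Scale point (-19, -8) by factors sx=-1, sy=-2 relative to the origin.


Scaling: (x*sx, y*sy) = (-19*-1, -8*-2) = (19, 16)

(19, 16)


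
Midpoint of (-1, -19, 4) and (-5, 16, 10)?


Midpoint = ((-1+-5)/2, (-19+16)/2, (4+10)/2) = (-3, -1.5, 7)

(-3, -1.5, 7)


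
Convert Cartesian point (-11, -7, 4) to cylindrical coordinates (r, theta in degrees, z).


r = sqrt((-11)^2 + (-7)^2) = 13.0384
theta = atan2(-7, -11) = 212.4712 deg
z = 4

r = 13.0384, theta = 212.4712 deg, z = 4


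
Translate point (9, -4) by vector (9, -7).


Translation: (x+dx, y+dy) = (9+9, -4+-7) = (18, -11)

(18, -11)


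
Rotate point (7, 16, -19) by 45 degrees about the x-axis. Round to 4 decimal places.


x' = 7
y' = 16*cos(45) - -19*sin(45) = 24.7487
z' = 16*sin(45) + -19*cos(45) = -2.1213

(7, 24.7487, -2.1213)


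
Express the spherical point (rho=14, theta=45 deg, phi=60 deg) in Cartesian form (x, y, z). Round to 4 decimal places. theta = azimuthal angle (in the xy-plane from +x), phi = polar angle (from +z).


x = 14 * sin(60) * cos(45) = 8.5732
y = 14 * sin(60) * sin(45) = 8.5732
z = 14 * cos(60) = 7

(8.5732, 8.5732, 7)


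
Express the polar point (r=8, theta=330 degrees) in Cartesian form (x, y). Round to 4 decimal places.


x = 8 * cos(330) = 6.9282
y = 8 * sin(330) = -4

(6.9282, -4)


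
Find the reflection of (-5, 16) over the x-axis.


Reflection across x-axis: (x, y) -> (x, -y)
(-5, 16) -> (-5, -16)

(-5, -16)


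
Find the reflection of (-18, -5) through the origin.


Reflection through origin: (x, y) -> (-x, -y)
(-18, -5) -> (18, 5)

(18, 5)


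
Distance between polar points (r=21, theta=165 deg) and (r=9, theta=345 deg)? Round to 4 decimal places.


d = sqrt(r1^2 + r2^2 - 2*r1*r2*cos(t2-t1))
d = sqrt(21^2 + 9^2 - 2*21*9*cos(345-165)) = 30

30


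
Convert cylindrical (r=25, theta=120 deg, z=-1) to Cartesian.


x = 25 * cos(120) = -12.5
y = 25 * sin(120) = 21.6506
z = -1

(-12.5, 21.6506, -1)


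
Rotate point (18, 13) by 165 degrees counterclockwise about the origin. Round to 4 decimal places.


x' = 18*cos(165) - 13*sin(165) = -20.7513
y' = 18*sin(165) + 13*cos(165) = -7.8983

(-20.7513, -7.8983)


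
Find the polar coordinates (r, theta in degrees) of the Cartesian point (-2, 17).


r = sqrt((-2)^2 + 17^2) = 17.1172
theta = atan2(17, -2) = 96.7098 degrees

r = 17.1172, theta = 96.7098 degrees


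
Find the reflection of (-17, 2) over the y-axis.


Reflection across y-axis: (x, y) -> (-x, y)
(-17, 2) -> (17, 2)

(17, 2)


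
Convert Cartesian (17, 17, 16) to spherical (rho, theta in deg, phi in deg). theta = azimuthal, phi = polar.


rho = sqrt(17^2 + 17^2 + 16^2) = 28.8791
theta = atan2(17, 17) = 45 deg
phi = acos(16/28.8791) = 56.3557 deg

rho = 28.8791, theta = 45 deg, phi = 56.3557 deg


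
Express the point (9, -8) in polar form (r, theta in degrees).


r = sqrt(9^2 + (-8)^2) = 12.0416
theta = atan2(-8, 9) = 318.3665 degrees

r = 12.0416, theta = 318.3665 degrees


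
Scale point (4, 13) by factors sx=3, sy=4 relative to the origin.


Scaling: (x*sx, y*sy) = (4*3, 13*4) = (12, 52)

(12, 52)


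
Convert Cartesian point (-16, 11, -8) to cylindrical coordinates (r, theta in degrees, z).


r = sqrt((-16)^2 + 11^2) = 19.4165
theta = atan2(11, -16) = 145.4915 deg
z = -8

r = 19.4165, theta = 145.4915 deg, z = -8


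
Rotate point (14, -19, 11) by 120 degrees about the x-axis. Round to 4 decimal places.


x' = 14
y' = -19*cos(120) - 11*sin(120) = -0.0263
z' = -19*sin(120) + 11*cos(120) = -21.9545

(14, -0.0263, -21.9545)


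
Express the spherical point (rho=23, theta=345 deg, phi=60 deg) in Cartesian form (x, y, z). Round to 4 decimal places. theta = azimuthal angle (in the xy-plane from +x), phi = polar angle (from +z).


x = 23 * sin(60) * cos(345) = 19.2399
y = 23 * sin(60) * sin(345) = -5.1553
z = 23 * cos(60) = 11.5

(19.2399, -5.1553, 11.5)


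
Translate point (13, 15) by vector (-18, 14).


Translation: (x+dx, y+dy) = (13+-18, 15+14) = (-5, 29)

(-5, 29)


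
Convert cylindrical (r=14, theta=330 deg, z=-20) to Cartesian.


x = 14 * cos(330) = 12.1244
y = 14 * sin(330) = -7
z = -20

(12.1244, -7, -20)


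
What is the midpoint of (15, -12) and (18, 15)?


Midpoint = ((15+18)/2, (-12+15)/2) = (16.5, 1.5)

(16.5, 1.5)


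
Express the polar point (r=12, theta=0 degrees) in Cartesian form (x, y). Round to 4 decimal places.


x = 12 * cos(0) = 12
y = 12 * sin(0) = 0

(12, 0)


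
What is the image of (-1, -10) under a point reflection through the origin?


Reflection through origin: (x, y) -> (-x, -y)
(-1, -10) -> (1, 10)

(1, 10)


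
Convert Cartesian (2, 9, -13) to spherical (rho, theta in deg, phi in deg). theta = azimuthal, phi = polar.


rho = sqrt(2^2 + 9^2 + (-13)^2) = 15.9374
theta = atan2(9, 2) = 77.4712 deg
phi = acos(-13/15.9374) = 144.6559 deg

rho = 15.9374, theta = 77.4712 deg, phi = 144.6559 deg


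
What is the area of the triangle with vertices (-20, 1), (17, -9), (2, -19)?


Area = |x1(y2-y3) + x2(y3-y1) + x3(y1-y2)| / 2
= |-20*(-9--19) + 17*(-19-1) + 2*(1--9)| / 2
= 260

260


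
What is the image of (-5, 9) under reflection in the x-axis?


Reflection across x-axis: (x, y) -> (x, -y)
(-5, 9) -> (-5, -9)

(-5, -9)


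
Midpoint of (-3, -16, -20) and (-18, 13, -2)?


Midpoint = ((-3+-18)/2, (-16+13)/2, (-20+-2)/2) = (-10.5, -1.5, -11)

(-10.5, -1.5, -11)


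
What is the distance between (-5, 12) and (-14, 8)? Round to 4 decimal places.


d = sqrt((-14--5)^2 + (8-12)^2) = 9.8489

9.8489


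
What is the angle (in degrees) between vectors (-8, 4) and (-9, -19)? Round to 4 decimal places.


dot = -8*-9 + 4*-19 = -4
|u| = 8.9443, |v| = 21.0238
cos(angle) = -0.0213
angle = 91.2189 degrees

91.2189 degrees


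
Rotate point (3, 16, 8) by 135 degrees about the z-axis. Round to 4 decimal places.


x' = 3*cos(135) - 16*sin(135) = -13.435
y' = 3*sin(135) + 16*cos(135) = -9.1924
z' = 8

(-13.435, -9.1924, 8)


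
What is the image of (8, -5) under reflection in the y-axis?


Reflection across y-axis: (x, y) -> (-x, y)
(8, -5) -> (-8, -5)

(-8, -5)


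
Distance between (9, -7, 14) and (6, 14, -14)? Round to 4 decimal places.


d = sqrt((6-9)^2 + (14--7)^2 + (-14-14)^2) = 35.1283

35.1283


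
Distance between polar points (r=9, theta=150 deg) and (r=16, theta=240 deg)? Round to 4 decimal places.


d = sqrt(r1^2 + r2^2 - 2*r1*r2*cos(t2-t1))
d = sqrt(9^2 + 16^2 - 2*9*16*cos(240-150)) = 18.3576

18.3576


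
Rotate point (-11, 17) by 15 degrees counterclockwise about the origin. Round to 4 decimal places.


x' = -11*cos(15) - 17*sin(15) = -15.0251
y' = -11*sin(15) + 17*cos(15) = 13.5737

(-15.0251, 13.5737)


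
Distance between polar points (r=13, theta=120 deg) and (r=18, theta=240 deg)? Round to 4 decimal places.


d = sqrt(r1^2 + r2^2 - 2*r1*r2*cos(t2-t1))
d = sqrt(13^2 + 18^2 - 2*13*18*cos(240-120)) = 26.9629

26.9629


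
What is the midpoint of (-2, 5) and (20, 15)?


Midpoint = ((-2+20)/2, (5+15)/2) = (9, 10)

(9, 10)


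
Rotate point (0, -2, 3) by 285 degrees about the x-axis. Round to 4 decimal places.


x' = 0
y' = -2*cos(285) - 3*sin(285) = 2.3801
z' = -2*sin(285) + 3*cos(285) = 2.7083

(0, 2.3801, 2.7083)


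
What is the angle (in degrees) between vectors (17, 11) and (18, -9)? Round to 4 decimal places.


dot = 17*18 + 11*-9 = 207
|u| = 20.2485, |v| = 20.1246
cos(angle) = 0.508
angle = 59.4703 degrees

59.4703 degrees


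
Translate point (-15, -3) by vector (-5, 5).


Translation: (x+dx, y+dy) = (-15+-5, -3+5) = (-20, 2)

(-20, 2)


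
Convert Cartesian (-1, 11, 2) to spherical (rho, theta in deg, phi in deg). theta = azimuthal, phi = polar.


rho = sqrt((-1)^2 + 11^2 + 2^2) = 11.225
theta = atan2(11, -1) = 95.1944 deg
phi = acos(2/11.225) = 79.7366 deg

rho = 11.225, theta = 95.1944 deg, phi = 79.7366 deg


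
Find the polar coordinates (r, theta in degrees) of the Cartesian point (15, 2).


r = sqrt(15^2 + 2^2) = 15.1327
theta = atan2(2, 15) = 7.5946 degrees

r = 15.1327, theta = 7.5946 degrees


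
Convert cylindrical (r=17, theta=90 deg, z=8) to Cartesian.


x = 17 * cos(90) = 0
y = 17 * sin(90) = 17
z = 8

(0, 17, 8)


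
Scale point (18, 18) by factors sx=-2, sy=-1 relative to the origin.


Scaling: (x*sx, y*sy) = (18*-2, 18*-1) = (-36, -18)

(-36, -18)


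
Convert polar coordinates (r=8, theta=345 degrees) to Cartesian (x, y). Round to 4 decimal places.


x = 8 * cos(345) = 7.7274
y = 8 * sin(345) = -2.0706

(7.7274, -2.0706)


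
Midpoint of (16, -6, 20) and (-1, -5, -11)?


Midpoint = ((16+-1)/2, (-6+-5)/2, (20+-11)/2) = (7.5, -5.5, 4.5)

(7.5, -5.5, 4.5)


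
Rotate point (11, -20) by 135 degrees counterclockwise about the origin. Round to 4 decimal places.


x' = 11*cos(135) - -20*sin(135) = 6.364
y' = 11*sin(135) + -20*cos(135) = 21.9203

(6.364, 21.9203)


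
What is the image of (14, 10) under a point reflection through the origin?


Reflection through origin: (x, y) -> (-x, -y)
(14, 10) -> (-14, -10)

(-14, -10)


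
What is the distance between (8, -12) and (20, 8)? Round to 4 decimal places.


d = sqrt((20-8)^2 + (8--12)^2) = 23.3238

23.3238


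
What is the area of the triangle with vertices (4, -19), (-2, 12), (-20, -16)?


Area = |x1(y2-y3) + x2(y3-y1) + x3(y1-y2)| / 2
= |4*(12--16) + -2*(-16--19) + -20*(-19-12)| / 2
= 363

363


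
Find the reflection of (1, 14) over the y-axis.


Reflection across y-axis: (x, y) -> (-x, y)
(1, 14) -> (-1, 14)

(-1, 14)


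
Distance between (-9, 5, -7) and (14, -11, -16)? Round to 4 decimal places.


d = sqrt((14--9)^2 + (-11-5)^2 + (-16--7)^2) = 29.4279

29.4279


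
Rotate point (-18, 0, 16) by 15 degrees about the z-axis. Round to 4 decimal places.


x' = -18*cos(15) - 0*sin(15) = -17.3867
y' = -18*sin(15) + 0*cos(15) = -4.6587
z' = 16

(-17.3867, -4.6587, 16)


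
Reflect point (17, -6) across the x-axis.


Reflection across x-axis: (x, y) -> (x, -y)
(17, -6) -> (17, 6)

(17, 6)


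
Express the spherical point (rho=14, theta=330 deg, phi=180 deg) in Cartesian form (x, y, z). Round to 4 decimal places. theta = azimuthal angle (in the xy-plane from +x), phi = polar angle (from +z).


x = 14 * sin(180) * cos(330) = 0
y = 14 * sin(180) * sin(330) = 0
z = 14 * cos(180) = -14

(0, 0, -14)


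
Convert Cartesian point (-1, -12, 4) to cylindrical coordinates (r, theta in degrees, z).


r = sqrt((-1)^2 + (-12)^2) = 12.0416
theta = atan2(-12, -1) = 265.2364 deg
z = 4

r = 12.0416, theta = 265.2364 deg, z = 4


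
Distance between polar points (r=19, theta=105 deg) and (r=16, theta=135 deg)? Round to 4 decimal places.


d = sqrt(r1^2 + r2^2 - 2*r1*r2*cos(t2-t1))
d = sqrt(19^2 + 16^2 - 2*19*16*cos(135-105)) = 9.5109

9.5109


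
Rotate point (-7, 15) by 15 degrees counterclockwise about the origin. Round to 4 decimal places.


x' = -7*cos(15) - 15*sin(15) = -10.6438
y' = -7*sin(15) + 15*cos(15) = 12.6772

(-10.6438, 12.6772)


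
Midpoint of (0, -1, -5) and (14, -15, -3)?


Midpoint = ((0+14)/2, (-1+-15)/2, (-5+-3)/2) = (7, -8, -4)

(7, -8, -4)


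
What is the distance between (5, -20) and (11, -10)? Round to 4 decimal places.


d = sqrt((11-5)^2 + (-10--20)^2) = 11.6619

11.6619


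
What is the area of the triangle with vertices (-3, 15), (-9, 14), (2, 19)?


Area = |x1(y2-y3) + x2(y3-y1) + x3(y1-y2)| / 2
= |-3*(14-19) + -9*(19-15) + 2*(15-14)| / 2
= 9.5

9.5


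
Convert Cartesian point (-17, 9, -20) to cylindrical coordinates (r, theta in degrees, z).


r = sqrt((-17)^2 + 9^2) = 19.2354
theta = atan2(9, -17) = 152.1027 deg
z = -20

r = 19.2354, theta = 152.1027 deg, z = -20


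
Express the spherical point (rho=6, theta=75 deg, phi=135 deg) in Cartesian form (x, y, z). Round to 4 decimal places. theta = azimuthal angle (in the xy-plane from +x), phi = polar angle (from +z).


x = 6 * sin(135) * cos(75) = 1.0981
y = 6 * sin(135) * sin(75) = 4.0981
z = 6 * cos(135) = -4.2426

(1.0981, 4.0981, -4.2426)


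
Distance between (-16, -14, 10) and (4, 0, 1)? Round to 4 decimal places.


d = sqrt((4--16)^2 + (0--14)^2 + (1-10)^2) = 26.0192

26.0192


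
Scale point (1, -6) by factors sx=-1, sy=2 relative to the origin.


Scaling: (x*sx, y*sy) = (1*-1, -6*2) = (-1, -12)

(-1, -12)


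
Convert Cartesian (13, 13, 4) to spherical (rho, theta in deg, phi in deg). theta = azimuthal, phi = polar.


rho = sqrt(13^2 + 13^2 + 4^2) = 18.8149
theta = atan2(13, 13) = 45 deg
phi = acos(4/18.8149) = 77.7254 deg

rho = 18.8149, theta = 45 deg, phi = 77.7254 deg


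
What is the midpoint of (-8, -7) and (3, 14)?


Midpoint = ((-8+3)/2, (-7+14)/2) = (-2.5, 3.5)

(-2.5, 3.5)


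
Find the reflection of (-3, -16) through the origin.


Reflection through origin: (x, y) -> (-x, -y)
(-3, -16) -> (3, 16)

(3, 16)


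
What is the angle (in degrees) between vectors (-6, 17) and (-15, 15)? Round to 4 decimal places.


dot = -6*-15 + 17*15 = 345
|u| = 18.0278, |v| = 21.2132
cos(angle) = 0.9021
angle = 25.56 degrees

25.56 degrees


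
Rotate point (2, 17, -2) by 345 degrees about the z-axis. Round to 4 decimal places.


x' = 2*cos(345) - 17*sin(345) = 6.3318
y' = 2*sin(345) + 17*cos(345) = 15.9031
z' = -2

(6.3318, 15.9031, -2)


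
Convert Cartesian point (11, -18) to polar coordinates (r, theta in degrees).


r = sqrt(11^2 + (-18)^2) = 21.095
theta = atan2(-18, 11) = 301.4296 degrees

r = 21.095, theta = 301.4296 degrees


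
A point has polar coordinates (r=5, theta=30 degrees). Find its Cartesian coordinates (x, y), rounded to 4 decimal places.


x = 5 * cos(30) = 4.3301
y = 5 * sin(30) = 2.5

(4.3301, 2.5)


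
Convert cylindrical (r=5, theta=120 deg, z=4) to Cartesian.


x = 5 * cos(120) = -2.5
y = 5 * sin(120) = 4.3301
z = 4

(-2.5, 4.3301, 4)


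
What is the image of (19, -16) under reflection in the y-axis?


Reflection across y-axis: (x, y) -> (-x, y)
(19, -16) -> (-19, -16)

(-19, -16)


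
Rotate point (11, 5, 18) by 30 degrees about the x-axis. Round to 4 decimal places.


x' = 11
y' = 5*cos(30) - 18*sin(30) = -4.6699
z' = 5*sin(30) + 18*cos(30) = 18.0885

(11, -4.6699, 18.0885)


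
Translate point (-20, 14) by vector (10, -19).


Translation: (x+dx, y+dy) = (-20+10, 14+-19) = (-10, -5)

(-10, -5)


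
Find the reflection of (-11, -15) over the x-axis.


Reflection across x-axis: (x, y) -> (x, -y)
(-11, -15) -> (-11, 15)

(-11, 15)


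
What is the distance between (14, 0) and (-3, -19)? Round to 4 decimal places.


d = sqrt((-3-14)^2 + (-19-0)^2) = 25.4951

25.4951


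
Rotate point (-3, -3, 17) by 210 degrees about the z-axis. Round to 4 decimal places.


x' = -3*cos(210) - -3*sin(210) = 1.0981
y' = -3*sin(210) + -3*cos(210) = 4.0981
z' = 17

(1.0981, 4.0981, 17)


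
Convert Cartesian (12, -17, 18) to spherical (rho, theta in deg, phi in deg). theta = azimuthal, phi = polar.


rho = sqrt(12^2 + (-17)^2 + 18^2) = 27.5136
theta = atan2(-17, 12) = 305.2176 deg
phi = acos(18/27.5136) = 49.1394 deg

rho = 27.5136, theta = 305.2176 deg, phi = 49.1394 deg


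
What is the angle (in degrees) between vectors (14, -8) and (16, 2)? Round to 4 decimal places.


dot = 14*16 + -8*2 = 208
|u| = 16.1245, |v| = 16.1245
cos(angle) = 0.8
angle = 36.8699 degrees

36.8699 degrees


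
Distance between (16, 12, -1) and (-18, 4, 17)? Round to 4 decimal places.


d = sqrt((-18-16)^2 + (4-12)^2 + (17--1)^2) = 39.2938

39.2938


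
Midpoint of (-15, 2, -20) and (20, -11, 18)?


Midpoint = ((-15+20)/2, (2+-11)/2, (-20+18)/2) = (2.5, -4.5, -1)

(2.5, -4.5, -1)


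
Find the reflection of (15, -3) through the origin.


Reflection through origin: (x, y) -> (-x, -y)
(15, -3) -> (-15, 3)

(-15, 3)


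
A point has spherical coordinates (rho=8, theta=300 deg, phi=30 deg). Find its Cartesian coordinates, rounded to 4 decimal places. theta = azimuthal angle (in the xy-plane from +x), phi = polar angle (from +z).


x = 8 * sin(30) * cos(300) = 2
y = 8 * sin(30) * sin(300) = -3.4641
z = 8 * cos(30) = 6.9282

(2, -3.4641, 6.9282)


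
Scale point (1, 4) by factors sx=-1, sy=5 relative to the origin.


Scaling: (x*sx, y*sy) = (1*-1, 4*5) = (-1, 20)

(-1, 20)


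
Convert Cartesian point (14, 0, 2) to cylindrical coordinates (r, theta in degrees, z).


r = sqrt(14^2 + 0^2) = 14
theta = atan2(0, 14) = 0 deg
z = 2

r = 14, theta = 0 deg, z = 2


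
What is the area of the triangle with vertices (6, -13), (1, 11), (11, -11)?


Area = |x1(y2-y3) + x2(y3-y1) + x3(y1-y2)| / 2
= |6*(11--11) + 1*(-11--13) + 11*(-13-11)| / 2
= 65

65


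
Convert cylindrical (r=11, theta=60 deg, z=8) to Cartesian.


x = 11 * cos(60) = 5.5
y = 11 * sin(60) = 9.5263
z = 8

(5.5, 9.5263, 8)


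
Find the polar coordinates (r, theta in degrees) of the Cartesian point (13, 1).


r = sqrt(13^2 + 1^2) = 13.0384
theta = atan2(1, 13) = 4.3987 degrees

r = 13.0384, theta = 4.3987 degrees


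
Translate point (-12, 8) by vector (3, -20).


Translation: (x+dx, y+dy) = (-12+3, 8+-20) = (-9, -12)

(-9, -12)


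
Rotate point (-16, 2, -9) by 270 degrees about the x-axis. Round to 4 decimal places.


x' = -16
y' = 2*cos(270) - -9*sin(270) = -9
z' = 2*sin(270) + -9*cos(270) = -2

(-16, -9, -2)


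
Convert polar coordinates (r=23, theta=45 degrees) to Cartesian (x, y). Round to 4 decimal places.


x = 23 * cos(45) = 16.2635
y = 23 * sin(45) = 16.2635

(16.2635, 16.2635)


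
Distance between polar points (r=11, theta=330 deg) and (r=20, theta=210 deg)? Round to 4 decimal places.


d = sqrt(r1^2 + r2^2 - 2*r1*r2*cos(t2-t1))
d = sqrt(11^2 + 20^2 - 2*11*20*cos(210-330)) = 27.2213

27.2213


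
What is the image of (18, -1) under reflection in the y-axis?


Reflection across y-axis: (x, y) -> (-x, y)
(18, -1) -> (-18, -1)

(-18, -1)


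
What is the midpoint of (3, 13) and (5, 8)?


Midpoint = ((3+5)/2, (13+8)/2) = (4, 10.5)

(4, 10.5)


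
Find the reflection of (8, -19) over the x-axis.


Reflection across x-axis: (x, y) -> (x, -y)
(8, -19) -> (8, 19)

(8, 19)


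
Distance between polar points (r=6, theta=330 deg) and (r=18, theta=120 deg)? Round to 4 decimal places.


d = sqrt(r1^2 + r2^2 - 2*r1*r2*cos(t2-t1))
d = sqrt(6^2 + 18^2 - 2*6*18*cos(120-330)) = 23.3893

23.3893


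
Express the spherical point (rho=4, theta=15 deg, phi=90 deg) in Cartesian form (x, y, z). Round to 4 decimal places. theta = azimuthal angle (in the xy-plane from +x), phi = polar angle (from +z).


x = 4 * sin(90) * cos(15) = 3.8637
y = 4 * sin(90) * sin(15) = 1.0353
z = 4 * cos(90) = 0

(3.8637, 1.0353, 0)


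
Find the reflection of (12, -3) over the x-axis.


Reflection across x-axis: (x, y) -> (x, -y)
(12, -3) -> (12, 3)

(12, 3)


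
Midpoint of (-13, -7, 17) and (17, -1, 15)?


Midpoint = ((-13+17)/2, (-7+-1)/2, (17+15)/2) = (2, -4, 16)

(2, -4, 16)


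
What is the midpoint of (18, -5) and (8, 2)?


Midpoint = ((18+8)/2, (-5+2)/2) = (13, -1.5)

(13, -1.5)


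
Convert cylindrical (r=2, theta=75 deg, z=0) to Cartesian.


x = 2 * cos(75) = 0.5176
y = 2 * sin(75) = 1.9319
z = 0

(0.5176, 1.9319, 0)


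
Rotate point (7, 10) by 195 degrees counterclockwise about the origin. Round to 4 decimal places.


x' = 7*cos(195) - 10*sin(195) = -4.1733
y' = 7*sin(195) + 10*cos(195) = -11.471

(-4.1733, -11.471)


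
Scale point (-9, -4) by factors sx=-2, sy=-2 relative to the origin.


Scaling: (x*sx, y*sy) = (-9*-2, -4*-2) = (18, 8)

(18, 8)


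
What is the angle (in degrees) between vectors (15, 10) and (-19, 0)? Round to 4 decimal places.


dot = 15*-19 + 10*0 = -285
|u| = 18.0278, |v| = 19
cos(angle) = -0.8321
angle = 146.3099 degrees

146.3099 degrees


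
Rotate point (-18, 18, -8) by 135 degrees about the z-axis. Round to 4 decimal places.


x' = -18*cos(135) - 18*sin(135) = 0
y' = -18*sin(135) + 18*cos(135) = -25.4558
z' = -8

(0, -25.4558, -8)


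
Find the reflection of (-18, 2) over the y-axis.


Reflection across y-axis: (x, y) -> (-x, y)
(-18, 2) -> (18, 2)

(18, 2)


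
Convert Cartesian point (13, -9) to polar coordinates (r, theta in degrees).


r = sqrt(13^2 + (-9)^2) = 15.8114
theta = atan2(-9, 13) = 325.3048 degrees

r = 15.8114, theta = 325.3048 degrees


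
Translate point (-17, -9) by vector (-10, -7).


Translation: (x+dx, y+dy) = (-17+-10, -9+-7) = (-27, -16)

(-27, -16)


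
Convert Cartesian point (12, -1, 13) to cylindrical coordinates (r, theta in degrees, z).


r = sqrt(12^2 + (-1)^2) = 12.0416
theta = atan2(-1, 12) = 355.2364 deg
z = 13

r = 12.0416, theta = 355.2364 deg, z = 13


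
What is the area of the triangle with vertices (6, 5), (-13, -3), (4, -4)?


Area = |x1(y2-y3) + x2(y3-y1) + x3(y1-y2)| / 2
= |6*(-3--4) + -13*(-4-5) + 4*(5--3)| / 2
= 77.5

77.5


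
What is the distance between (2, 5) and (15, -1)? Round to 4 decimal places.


d = sqrt((15-2)^2 + (-1-5)^2) = 14.3178

14.3178


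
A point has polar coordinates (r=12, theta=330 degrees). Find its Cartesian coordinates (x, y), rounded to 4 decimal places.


x = 12 * cos(330) = 10.3923
y = 12 * sin(330) = -6

(10.3923, -6)


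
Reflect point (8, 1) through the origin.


Reflection through origin: (x, y) -> (-x, -y)
(8, 1) -> (-8, -1)

(-8, -1)


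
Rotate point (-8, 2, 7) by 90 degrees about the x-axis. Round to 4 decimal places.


x' = -8
y' = 2*cos(90) - 7*sin(90) = -7
z' = 2*sin(90) + 7*cos(90) = 2

(-8, -7, 2)


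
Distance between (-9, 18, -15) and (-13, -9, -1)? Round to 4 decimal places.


d = sqrt((-13--9)^2 + (-9-18)^2 + (-1--15)^2) = 30.6757

30.6757


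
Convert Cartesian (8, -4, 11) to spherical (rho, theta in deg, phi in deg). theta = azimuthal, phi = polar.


rho = sqrt(8^2 + (-4)^2 + 11^2) = 14.1774
theta = atan2(-4, 8) = 333.4349 deg
phi = acos(11/14.1774) = 39.1151 deg

rho = 14.1774, theta = 333.4349 deg, phi = 39.1151 deg


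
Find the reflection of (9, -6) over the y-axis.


Reflection across y-axis: (x, y) -> (-x, y)
(9, -6) -> (-9, -6)

(-9, -6)


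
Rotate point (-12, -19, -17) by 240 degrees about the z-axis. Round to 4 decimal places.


x' = -12*cos(240) - -19*sin(240) = -10.4545
y' = -12*sin(240) + -19*cos(240) = 19.8923
z' = -17

(-10.4545, 19.8923, -17)


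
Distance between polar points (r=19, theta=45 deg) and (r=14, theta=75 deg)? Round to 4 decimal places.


d = sqrt(r1^2 + r2^2 - 2*r1*r2*cos(t2-t1))
d = sqrt(19^2 + 14^2 - 2*19*14*cos(75-45)) = 9.812

9.812


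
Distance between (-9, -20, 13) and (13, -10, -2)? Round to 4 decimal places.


d = sqrt((13--9)^2 + (-10--20)^2 + (-2-13)^2) = 28.4429

28.4429


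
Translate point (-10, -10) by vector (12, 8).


Translation: (x+dx, y+dy) = (-10+12, -10+8) = (2, -2)

(2, -2)


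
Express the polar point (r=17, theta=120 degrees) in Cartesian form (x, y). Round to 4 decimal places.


x = 17 * cos(120) = -8.5
y = 17 * sin(120) = 14.7224

(-8.5, 14.7224)


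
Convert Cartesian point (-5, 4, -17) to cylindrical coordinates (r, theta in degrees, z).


r = sqrt((-5)^2 + 4^2) = 6.4031
theta = atan2(4, -5) = 141.3402 deg
z = -17

r = 6.4031, theta = 141.3402 deg, z = -17


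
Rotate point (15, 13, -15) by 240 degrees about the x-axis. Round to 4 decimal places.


x' = 15
y' = 13*cos(240) - -15*sin(240) = -19.4904
z' = 13*sin(240) + -15*cos(240) = -3.7583

(15, -19.4904, -3.7583)


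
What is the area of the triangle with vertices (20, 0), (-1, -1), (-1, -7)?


Area = |x1(y2-y3) + x2(y3-y1) + x3(y1-y2)| / 2
= |20*(-1--7) + -1*(-7-0) + -1*(0--1)| / 2
= 63

63


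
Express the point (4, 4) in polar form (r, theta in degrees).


r = sqrt(4^2 + 4^2) = 5.6569
theta = atan2(4, 4) = 45 degrees

r = 5.6569, theta = 45 degrees


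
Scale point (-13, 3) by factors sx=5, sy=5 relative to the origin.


Scaling: (x*sx, y*sy) = (-13*5, 3*5) = (-65, 15)

(-65, 15)


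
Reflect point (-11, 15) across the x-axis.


Reflection across x-axis: (x, y) -> (x, -y)
(-11, 15) -> (-11, -15)

(-11, -15)


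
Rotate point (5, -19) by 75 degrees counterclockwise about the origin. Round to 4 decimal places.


x' = 5*cos(75) - -19*sin(75) = 19.6467
y' = 5*sin(75) + -19*cos(75) = -0.0879

(19.6467, -0.0879)


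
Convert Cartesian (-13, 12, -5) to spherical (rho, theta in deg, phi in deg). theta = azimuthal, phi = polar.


rho = sqrt((-13)^2 + 12^2 + (-5)^2) = 18.3848
theta = atan2(12, -13) = 137.2906 deg
phi = acos(-5/18.3848) = 105.7812 deg

rho = 18.3848, theta = 137.2906 deg, phi = 105.7812 deg


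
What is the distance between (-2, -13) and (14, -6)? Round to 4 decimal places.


d = sqrt((14--2)^2 + (-6--13)^2) = 17.4642

17.4642


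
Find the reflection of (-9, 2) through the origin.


Reflection through origin: (x, y) -> (-x, -y)
(-9, 2) -> (9, -2)

(9, -2)


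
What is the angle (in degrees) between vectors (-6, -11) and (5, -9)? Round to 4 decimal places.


dot = -6*5 + -11*-9 = 69
|u| = 12.53, |v| = 10.2956
cos(angle) = 0.5349
angle = 57.6651 degrees

57.6651 degrees


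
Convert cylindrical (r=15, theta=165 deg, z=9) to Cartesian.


x = 15 * cos(165) = -14.4889
y = 15 * sin(165) = 3.8823
z = 9

(-14.4889, 3.8823, 9)


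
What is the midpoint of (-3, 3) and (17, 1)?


Midpoint = ((-3+17)/2, (3+1)/2) = (7, 2)

(7, 2)


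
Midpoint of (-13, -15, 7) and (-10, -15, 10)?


Midpoint = ((-13+-10)/2, (-15+-15)/2, (7+10)/2) = (-11.5, -15, 8.5)

(-11.5, -15, 8.5)


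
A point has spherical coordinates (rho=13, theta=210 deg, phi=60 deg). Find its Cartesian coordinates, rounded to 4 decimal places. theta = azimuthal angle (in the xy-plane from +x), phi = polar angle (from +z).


x = 13 * sin(60) * cos(210) = -9.75
y = 13 * sin(60) * sin(210) = -5.6292
z = 13 * cos(60) = 6.5

(-9.75, -5.6292, 6.5)


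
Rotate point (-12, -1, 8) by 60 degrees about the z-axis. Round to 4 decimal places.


x' = -12*cos(60) - -1*sin(60) = -5.134
y' = -12*sin(60) + -1*cos(60) = -10.8923
z' = 8

(-5.134, -10.8923, 8)


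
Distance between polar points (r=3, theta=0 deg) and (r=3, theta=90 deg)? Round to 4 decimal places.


d = sqrt(r1^2 + r2^2 - 2*r1*r2*cos(t2-t1))
d = sqrt(3^2 + 3^2 - 2*3*3*cos(90-0)) = 4.2426

4.2426


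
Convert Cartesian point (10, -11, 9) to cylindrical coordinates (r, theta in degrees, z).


r = sqrt(10^2 + (-11)^2) = 14.8661
theta = atan2(-11, 10) = 312.2737 deg
z = 9

r = 14.8661, theta = 312.2737 deg, z = 9


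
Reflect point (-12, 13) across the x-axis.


Reflection across x-axis: (x, y) -> (x, -y)
(-12, 13) -> (-12, -13)

(-12, -13)


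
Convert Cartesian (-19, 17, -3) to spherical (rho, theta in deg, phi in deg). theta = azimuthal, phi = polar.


rho = sqrt((-19)^2 + 17^2 + (-3)^2) = 25.671
theta = atan2(17, -19) = 138.1798 deg
phi = acos(-3/25.671) = 96.7111 deg

rho = 25.671, theta = 138.1798 deg, phi = 96.7111 deg


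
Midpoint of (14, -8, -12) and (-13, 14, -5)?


Midpoint = ((14+-13)/2, (-8+14)/2, (-12+-5)/2) = (0.5, 3, -8.5)

(0.5, 3, -8.5)


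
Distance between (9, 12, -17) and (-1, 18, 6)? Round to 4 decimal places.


d = sqrt((-1-9)^2 + (18-12)^2 + (6--17)^2) = 25.7876

25.7876


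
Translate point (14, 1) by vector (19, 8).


Translation: (x+dx, y+dy) = (14+19, 1+8) = (33, 9)

(33, 9)


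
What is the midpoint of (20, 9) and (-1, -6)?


Midpoint = ((20+-1)/2, (9+-6)/2) = (9.5, 1.5)

(9.5, 1.5)


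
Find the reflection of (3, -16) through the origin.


Reflection through origin: (x, y) -> (-x, -y)
(3, -16) -> (-3, 16)

(-3, 16)


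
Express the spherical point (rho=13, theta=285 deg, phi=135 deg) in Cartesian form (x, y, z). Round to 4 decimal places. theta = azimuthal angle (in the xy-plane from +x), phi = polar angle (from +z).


x = 13 * sin(135) * cos(285) = 2.3792
y = 13 * sin(135) * sin(285) = -8.8792
z = 13 * cos(135) = -9.1924

(2.3792, -8.8792, -9.1924)


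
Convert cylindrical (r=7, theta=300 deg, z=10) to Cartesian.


x = 7 * cos(300) = 3.5
y = 7 * sin(300) = -6.0622
z = 10

(3.5, -6.0622, 10)


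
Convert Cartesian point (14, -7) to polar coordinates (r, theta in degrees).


r = sqrt(14^2 + (-7)^2) = 15.6525
theta = atan2(-7, 14) = 333.4349 degrees

r = 15.6525, theta = 333.4349 degrees


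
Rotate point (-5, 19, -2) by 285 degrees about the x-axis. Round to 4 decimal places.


x' = -5
y' = 19*cos(285) - -2*sin(285) = 2.9857
z' = 19*sin(285) + -2*cos(285) = -18.8702

(-5, 2.9857, -18.8702)


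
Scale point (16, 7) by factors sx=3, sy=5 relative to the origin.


Scaling: (x*sx, y*sy) = (16*3, 7*5) = (48, 35)

(48, 35)


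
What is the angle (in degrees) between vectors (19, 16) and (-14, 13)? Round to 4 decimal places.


dot = 19*-14 + 16*13 = -58
|u| = 24.8395, |v| = 19.105
cos(angle) = -0.1222
angle = 97.0202 degrees

97.0202 degrees


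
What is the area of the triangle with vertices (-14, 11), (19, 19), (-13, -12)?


Area = |x1(y2-y3) + x2(y3-y1) + x3(y1-y2)| / 2
= |-14*(19--12) + 19*(-12-11) + -13*(11-19)| / 2
= 383.5

383.5


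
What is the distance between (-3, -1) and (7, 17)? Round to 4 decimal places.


d = sqrt((7--3)^2 + (17--1)^2) = 20.5913

20.5913
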